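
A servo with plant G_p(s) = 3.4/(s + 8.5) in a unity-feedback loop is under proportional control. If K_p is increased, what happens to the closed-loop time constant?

Closed-loop pole is at s = −(8.5+K_p·3.4); larger K_p moves it further left, so τ = 1/(8.5+K_p·3.4) decreases.

decrease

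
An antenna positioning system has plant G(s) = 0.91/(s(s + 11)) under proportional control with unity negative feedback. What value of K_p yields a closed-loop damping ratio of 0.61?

Closed-loop characteristic equation: s² + 11s + K_p·0.91 = 0.
So ω_n = √(0.91K_p) and 2ζω_n = 11, giving ζ = 11/(2√(0.91K_p)).
Setting ζ = 0.61: √(0.91K_p) = 11/(2·0.61) = 9.016, so K_p = 81.3/0.91 = 89.3.

K_p = 89.3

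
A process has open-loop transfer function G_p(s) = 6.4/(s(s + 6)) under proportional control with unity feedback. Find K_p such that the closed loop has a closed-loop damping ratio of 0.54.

Closed-loop characteristic equation: s² + 6s + K_p·6.4 = 0.
So ω_n = √(6.4K_p) and 2ζω_n = 6, giving ζ = 6/(2√(6.4K_p)).
Setting ζ = 0.54: √(6.4K_p) = 6/(2·0.54) = 5.556, so K_p = 30.86/6.4 = 4.82.

K_p = 4.82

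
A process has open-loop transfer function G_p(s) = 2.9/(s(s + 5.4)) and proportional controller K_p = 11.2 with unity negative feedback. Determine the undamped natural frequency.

With unity feedback the closed-loop characteristic equation is s² + 5.4s + 11.2·2.9 = s² + 5.4s + 32.48 = 0.
Matching s² + 2ζω_n s + ω_n²: ω_n = √32.48 = 5.699 rad/s and 2ζω_n = 5.4, so ζ = 5.4/(2·5.699) = 0.474.

ω_n = 5.7 rad/s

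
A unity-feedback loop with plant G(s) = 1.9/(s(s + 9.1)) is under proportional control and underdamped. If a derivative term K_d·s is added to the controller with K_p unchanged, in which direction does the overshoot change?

The derivative term adds K·K_d to the s-coefficient of the characteristic equation, raising 2ζω_n while ω_n is unchanged; ζ increases, so overshoot decreases.

decrease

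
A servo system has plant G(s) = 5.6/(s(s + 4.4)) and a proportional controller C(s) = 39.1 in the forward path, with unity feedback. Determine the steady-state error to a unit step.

0

The open loop C(s)G(s) has a pole at the origin (type 1), so the static position error constant is infinite and e_ss = 1/(1+∞) = 0.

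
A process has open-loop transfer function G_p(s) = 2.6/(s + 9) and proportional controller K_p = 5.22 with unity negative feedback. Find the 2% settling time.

T_s ≈ 0.177 s

Closed-loop transfer function: T(s) = K_p·G_p(s)/(1 + K_p·G_p(s)) = 13.57/(s + 9 + 13.57) = 13.57/(s + 22.57).
Time constant τ = 1/22.57 = 0.0443 s, so the 2% settling time is about 4τ = 0.177 s.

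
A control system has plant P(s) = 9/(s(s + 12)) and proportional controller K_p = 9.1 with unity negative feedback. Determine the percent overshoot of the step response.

The closed-loop denominator s² + 12s + 81.9 gives ω_n = √81.9 = 9.05 and ζ = 12/(2ω_n) = 0.663.
%OS = 100·exp(−πζ/√(1−ζ²)) = 100·exp(−π·0.663/√0.5604) = 6.19%.

6.19%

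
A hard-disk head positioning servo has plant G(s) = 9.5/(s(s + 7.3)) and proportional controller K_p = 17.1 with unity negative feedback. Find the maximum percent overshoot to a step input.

39.1%

The closed-loop denominator s² + 7.3s + 162.5 gives ω_n = √162.5 = 12.75 and ζ = 7.3/(2ω_n) = 0.2864.
%OS = 100·exp(−πζ/√(1−ζ²)) = 100·exp(−π·0.2864/√0.918) = 39.1%.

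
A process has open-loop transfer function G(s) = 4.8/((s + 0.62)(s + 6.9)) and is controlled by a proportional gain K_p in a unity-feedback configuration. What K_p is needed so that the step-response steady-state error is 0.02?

K_p = 43.7

Steady-state error for a unit step on this type-0 loop is 1/(1 + K_p·G(0)).
G(0) = 1.122. Require 1/(1 + K_p·1.122) = 0.02, so 1 + 1.122·K_p = 50.
K_p = (50 − 1)/1.122 = 43.7.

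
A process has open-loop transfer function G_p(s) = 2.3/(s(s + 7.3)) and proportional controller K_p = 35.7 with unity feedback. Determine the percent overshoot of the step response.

25.1%

Closed-loop characteristic equation: s² + 7.3s + 82.11 = 0, so ω_n = 9.061 rad/s and ζ = 7.3/(2·9.061) = 0.4028.
%OS = 100·exp(−πζ/√(1−ζ²)) = 100·exp(−π·0.4028/√0.8377) = 25.1%.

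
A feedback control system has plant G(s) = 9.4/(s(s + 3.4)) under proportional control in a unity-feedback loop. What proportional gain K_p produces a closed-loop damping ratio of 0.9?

Closed-loop characteristic equation: s² + 3.4s + K_p·9.4 = 0.
So ω_n = √(9.4K_p) and 2ζω_n = 3.4, giving ζ = 3.4/(2√(9.4K_p)).
Setting ζ = 0.9: √(9.4K_p) = 3.4/(2·0.9) = 1.889, so K_p = 3.568/9.4 = 0.38.

K_p = 0.38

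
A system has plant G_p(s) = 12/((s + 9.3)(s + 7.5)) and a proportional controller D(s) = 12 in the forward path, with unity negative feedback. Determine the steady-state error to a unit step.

0.326

The loop is type 0. Static position error constant K_pos = D(0)·G_p(0) = 12·0.172 = 2.065.
Steady-state error to a unit step: e_ss = 1/(1+K_pos) = 1/3.065 = 0.326.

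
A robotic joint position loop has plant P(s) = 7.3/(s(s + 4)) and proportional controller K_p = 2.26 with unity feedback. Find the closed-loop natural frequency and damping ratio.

1 + K_p·P(s) = 0 gives s² + 4s + 16.5 = 0.
So ω_n² = 16.5 ⇒ ω_n = 4.062 rad/s, and ζ = 4/(2ω_n) = 0.492.

ω_n = 4.06 rad/s, ζ = 0.492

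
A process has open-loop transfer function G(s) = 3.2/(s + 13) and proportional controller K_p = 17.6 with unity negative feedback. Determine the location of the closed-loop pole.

s = -69.32

Closed-loop transfer function: T(s) = K_p·G(s)/(1 + K_p·G(s)) = 56.32/(s + 13 + 56.32) = 56.32/(s + 69.32).
The closed-loop pole is at s = −69.32.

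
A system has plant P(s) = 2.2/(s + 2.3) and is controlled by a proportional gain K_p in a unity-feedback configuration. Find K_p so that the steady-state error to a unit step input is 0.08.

For a type-0 loop with proportional control, e_ss = 1/(1 + K_p·P(0)).
P(0) = 0.9565. Require 1/(1 + K_p·0.9565) = 0.08, so 1 + 0.9565·K_p = 12.5.
K_p = (12.5 − 1)/0.9565 = 12.

K_p = 12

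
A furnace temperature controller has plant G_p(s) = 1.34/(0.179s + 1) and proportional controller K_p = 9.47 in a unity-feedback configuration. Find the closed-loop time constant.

Closed loop: T(s) = K_p·G_p/(1+K_p·G_p) = 12.69/(0.179s + 1 + 12.69), with pole at s = −(1 + 12.69)/0.179 = −76.48.
Closed-loop time constant τ = 1/76.48 = 0.0131 s.

τ = 0.0131 s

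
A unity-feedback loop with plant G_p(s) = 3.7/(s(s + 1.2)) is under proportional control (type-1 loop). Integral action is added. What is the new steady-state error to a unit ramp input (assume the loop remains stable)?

The integrator raises the loop to type 2, so K_v → ∞ and e_ss to a ramp is zero.

0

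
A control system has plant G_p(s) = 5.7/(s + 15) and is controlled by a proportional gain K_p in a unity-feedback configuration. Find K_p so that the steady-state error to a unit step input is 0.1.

The loop is type 0, so e_ss(step) = 1/(1 + K_pos) with K_pos = K_p·G_p(0).
G_p(0) = 0.38. Require 1/(1 + K_p·0.38) = 0.1, so 1 + 0.38·K_p = 10.
K_p = (10 − 1)/0.38 = 23.7.

K_p = 23.7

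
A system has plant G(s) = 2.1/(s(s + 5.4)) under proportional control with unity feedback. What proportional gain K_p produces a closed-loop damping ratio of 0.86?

Closed-loop characteristic equation: s² + 5.4s + K_p·2.1 = 0.
So ω_n = √(2.1K_p) and 2ζω_n = 5.4, giving ζ = 5.4/(2√(2.1K_p)).
Setting ζ = 0.86: √(2.1K_p) = 5.4/(2·0.86) = 3.14, so K_p = 9.857/2.1 = 4.69.

K_p = 4.69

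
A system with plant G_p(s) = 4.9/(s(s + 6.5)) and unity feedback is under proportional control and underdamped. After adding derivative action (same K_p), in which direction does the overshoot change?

With PD the characteristic equation becomes s² + (a + K·K_d)s + K·K_p = 0; the damping term grows, ζ rises, overshoot falls.

decrease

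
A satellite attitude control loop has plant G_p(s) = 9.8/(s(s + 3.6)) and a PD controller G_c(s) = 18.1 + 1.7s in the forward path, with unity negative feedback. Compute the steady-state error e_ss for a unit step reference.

The open loop G_c(s)G_p(s) has a pole at the origin (type 1), so the static position error constant is infinite and e_ss = 1/(1+∞) = 0.

0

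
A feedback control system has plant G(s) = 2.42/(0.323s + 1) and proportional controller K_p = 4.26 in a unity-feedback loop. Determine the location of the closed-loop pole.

Closed loop: T(s) = K_p·G/(1+K_p·G) = 10.31/(0.323s + 1 + 10.31), with pole at s = −(1 + 10.31)/0.323 = −35.01.

s = -35.01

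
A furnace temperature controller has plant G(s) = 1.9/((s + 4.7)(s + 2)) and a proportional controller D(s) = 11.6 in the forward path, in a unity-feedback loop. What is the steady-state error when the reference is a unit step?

0.299

The loop is type 0. Static position error constant K_pos = D(0)·G(0) = 11.6·0.2021 = 2.345.
Steady-state error to a unit step: e_ss = 1/(1+K_pos) = 1/3.345 = 0.299.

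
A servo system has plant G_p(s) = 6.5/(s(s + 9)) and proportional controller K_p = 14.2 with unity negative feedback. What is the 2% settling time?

T_s ≈ 0.889 s

The closed-loop denominator s² + 9s + 92.3 gives ω_n = √92.3 = 9.607 and ζ = 9/(2ω_n) = 0.4684.
2% settling time T_s ≈ 4/(ζω_n) = 4/4.5 = 0.889 s.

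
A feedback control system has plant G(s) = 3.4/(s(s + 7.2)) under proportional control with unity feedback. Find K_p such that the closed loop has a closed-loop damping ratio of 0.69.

Closed-loop characteristic equation: s² + 7.2s + K_p·3.4 = 0.
So ω_n = √(3.4K_p) and 2ζω_n = 7.2, giving ζ = 7.2/(2√(3.4K_p)).
Setting ζ = 0.69: √(3.4K_p) = 7.2/(2·0.69) = 5.217, so K_p = 27.22/3.4 = 8.01.

K_p = 8.01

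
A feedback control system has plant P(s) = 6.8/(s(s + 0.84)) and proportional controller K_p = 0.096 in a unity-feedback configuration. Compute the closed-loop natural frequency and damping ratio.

The closed-loop denominator is s(s+0.84) + 0.096·6.8 = s² + 0.84s + 0.6528.
Matching s² + 2ζω_n s + ω_n²: ω_n = √0.6528 = 0.808 rad/s and 2ζω_n = 0.84, so ζ = 0.84/(2·0.808) = 0.52.

ω_n = 0.808 rad/s, ζ = 0.52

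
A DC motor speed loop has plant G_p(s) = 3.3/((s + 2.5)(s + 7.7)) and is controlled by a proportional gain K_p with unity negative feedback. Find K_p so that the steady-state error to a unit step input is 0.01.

The loop is type 0, so e_ss(step) = 1/(1 + K_pos) with K_pos = K_p·G_p(0).
G_p(0) = 0.1714. Require 1/(1 + K_p·0.1714) = 0.01, so 1 + 0.1714·K_p = 100.
K_p = (100 − 1)/0.1714 = 578.

K_p = 578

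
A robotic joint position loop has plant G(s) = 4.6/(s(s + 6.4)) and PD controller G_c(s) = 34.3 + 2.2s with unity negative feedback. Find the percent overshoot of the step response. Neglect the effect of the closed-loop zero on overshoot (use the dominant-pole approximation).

6.44%

Forward path: (34.3 + 2.2s)·4.6/(s(s+6.4)). The closed-loop characteristic equation is s² + (6.4 + 4.6·2.2)s + 4.6·34.3 = 0.
That is s² + 16.52s + 157.8 = 0, so ω_n = 12.56 rad/s and ζ = 16.52/(2·12.56) = 0.6576.
%OS = 100·exp(−πζ/√(1−ζ²)) = 6.44%.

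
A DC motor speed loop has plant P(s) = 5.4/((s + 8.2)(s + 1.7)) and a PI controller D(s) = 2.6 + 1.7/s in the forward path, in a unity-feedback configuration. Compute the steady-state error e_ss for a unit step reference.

0

The open loop D(s)P(s) has a pole at the origin (type 1), so the static position error constant is infinite and e_ss = 1/(1+∞) = 0.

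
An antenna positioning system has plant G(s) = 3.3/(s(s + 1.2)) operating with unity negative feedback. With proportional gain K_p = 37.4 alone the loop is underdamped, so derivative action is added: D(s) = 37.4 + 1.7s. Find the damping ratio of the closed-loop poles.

Forward path: (37.4 + 1.7s)·3.3/(s(s+1.2)). The closed-loop characteristic equation is s² + (1.2 + 3.3·1.7)s + 3.3·37.4 = 0.
That is s² + 6.81s + 123.4 = 0, so ω_n = 11.11 rad/s and ζ = 6.81/(2·11.11) = 0.3065.

ζ = 0.306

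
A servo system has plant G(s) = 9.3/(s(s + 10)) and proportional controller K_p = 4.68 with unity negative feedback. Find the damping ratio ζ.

1 + K_p·G(s) = 0 gives s² + 10s + 43.52 = 0.
So ω_n² = 43.52 ⇒ ω_n = 6.597 rad/s, and ζ = 10/(2ω_n) = 0.758.

ζ = 0.758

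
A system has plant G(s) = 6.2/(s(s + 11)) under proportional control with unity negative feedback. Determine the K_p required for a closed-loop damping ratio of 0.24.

K_p = 84.7

Closed-loop characteristic equation: s² + 11s + K_p·6.2 = 0.
So ω_n = √(6.2K_p) and 2ζω_n = 11, giving ζ = 11/(2√(6.2K_p)).
Setting ζ = 0.24: √(6.2K_p) = 11/(2·0.24) = 22.92, so K_p = 525.2/6.2 = 84.7.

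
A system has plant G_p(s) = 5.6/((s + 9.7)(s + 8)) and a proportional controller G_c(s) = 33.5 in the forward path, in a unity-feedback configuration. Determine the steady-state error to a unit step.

The loop is type 0. Static position error constant K_pos = G_c(0)·G_p(0) = 33.5·0.07216 = 2.418.
Steady-state error to a unit step: e_ss = 1/(1+K_pos) = 1/3.418 = 0.293.

0.293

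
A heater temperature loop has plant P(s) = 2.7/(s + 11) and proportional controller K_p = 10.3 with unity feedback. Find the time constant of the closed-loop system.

τ = 0.0258 s

Closed-loop transfer function: T(s) = K_p·P(s)/(1 + K_p·P(s)) = 27.81/(s + 11 + 27.81) = 27.81/(s + 38.81).
Time constant τ = 1/38.81 = 0.0258 s.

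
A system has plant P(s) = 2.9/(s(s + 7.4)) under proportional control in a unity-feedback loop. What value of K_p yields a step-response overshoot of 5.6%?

K_p = 10.3

From %OS = 100·exp(−πζ/√(1−ζ²)) = 5.6%, ζ = −ln(0.056)/√(π²+ln²(0.056)) = 0.6761.
Characteristic equation s² + 7.4s + 2.9K_p = 0 gives ζ = 7.4/(2√(2.9K_p)).
Setting ζ = 0.6761: √(2.9K_p) = 7.4/(2·0.6761) = 5.473, so K_p = 29.95/2.9 = 10.3.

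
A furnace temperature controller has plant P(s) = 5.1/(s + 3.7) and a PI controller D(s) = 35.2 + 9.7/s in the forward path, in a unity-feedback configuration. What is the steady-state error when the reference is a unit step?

0

The open loop D(s)P(s) has a pole at the origin (type 1), so the static position error constant is infinite and e_ss = 1/(1+∞) = 0.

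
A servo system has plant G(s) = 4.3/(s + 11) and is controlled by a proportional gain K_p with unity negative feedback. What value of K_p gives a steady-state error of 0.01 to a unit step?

K_p = 253

For a type-0 loop with proportional control, e_ss = 1/(1 + K_p·G(0)).
G(0) = 0.3909. Require 1/(1 + K_p·0.3909) = 0.01, so 1 + 0.3909·K_p = 100.
K_p = (100 − 1)/0.3909 = 253.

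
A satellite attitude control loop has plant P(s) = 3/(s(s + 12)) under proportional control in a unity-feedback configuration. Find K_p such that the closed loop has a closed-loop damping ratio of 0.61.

Closed-loop characteristic equation: s² + 12s + K_p·3 = 0.
So ω_n = √(3K_p) and 2ζω_n = 12, giving ζ = 12/(2√(3K_p)).
Setting ζ = 0.61: √(3K_p) = 12/(2·0.61) = 9.836, so K_p = 96.75/3 = 32.2.

K_p = 32.2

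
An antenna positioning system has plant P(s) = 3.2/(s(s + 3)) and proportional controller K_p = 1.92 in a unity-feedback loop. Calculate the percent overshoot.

9.18%

Closed-loop characteristic equation: s² + 3s + 6.144 = 0, so ω_n = 2.479 rad/s and ζ = 3/(2·2.479) = 0.6052.
%OS = 100·exp(−πζ/√(1−ζ²)) = 100·exp(−π·0.6052/√0.6338) = 9.18%.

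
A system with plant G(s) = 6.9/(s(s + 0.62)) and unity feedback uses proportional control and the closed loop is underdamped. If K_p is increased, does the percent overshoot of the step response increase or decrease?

increase

ζ = 0.62/(2√(6.9K_p)) decreases as K_p grows; lower damping means more overshoot.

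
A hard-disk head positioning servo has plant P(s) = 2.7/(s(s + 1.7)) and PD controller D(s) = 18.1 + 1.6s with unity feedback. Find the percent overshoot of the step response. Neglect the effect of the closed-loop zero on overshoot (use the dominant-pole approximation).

22.3%

Forward path: (18.1 + 1.6s)·2.7/(s(s+1.7)). The closed-loop characteristic equation is s² + (1.7 + 2.7·1.6)s + 2.7·18.1 = 0.
That is s² + 6.02s + 48.87 = 0, so ω_n = 6.991 rad/s and ζ = 6.02/(2·6.991) = 0.4306.
%OS = 100·exp(−πζ/√(1−ζ²)) = 22.3%.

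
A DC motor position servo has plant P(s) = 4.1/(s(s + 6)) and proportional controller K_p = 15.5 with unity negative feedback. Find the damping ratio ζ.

The closed-loop denominator is s(s+6) + 15.5·4.1 = s² + 6s + 63.55.
Matching s² + 2ζω_n s + ω_n²: ω_n = √63.55 = 7.972 rad/s and 2ζω_n = 6, so ζ = 6/(2·7.972) = 0.376.

ζ = 0.376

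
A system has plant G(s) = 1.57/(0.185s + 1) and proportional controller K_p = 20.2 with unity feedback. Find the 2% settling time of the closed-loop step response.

T_s ≈ 0.0226 s

Closed loop: T(s) = K_p·G/(1+K_p·G) = 31.71/(0.185s + 1 + 31.71), with pole at s = −(1 + 31.71)/0.185 = −176.8.
τ = 1/176.8 = 0.005655 s, so 2% settling time ≈ 4τ = 0.0226 s.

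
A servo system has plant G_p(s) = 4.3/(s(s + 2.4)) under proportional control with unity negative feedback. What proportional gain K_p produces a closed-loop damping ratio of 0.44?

Closed-loop characteristic equation: s² + 2.4s + K_p·4.3 = 0.
So ω_n = √(4.3K_p) and 2ζω_n = 2.4, giving ζ = 2.4/(2√(4.3K_p)).
Setting ζ = 0.44: √(4.3K_p) = 2.4/(2·0.44) = 2.727, so K_p = 7.438/4.3 = 1.73.

K_p = 1.73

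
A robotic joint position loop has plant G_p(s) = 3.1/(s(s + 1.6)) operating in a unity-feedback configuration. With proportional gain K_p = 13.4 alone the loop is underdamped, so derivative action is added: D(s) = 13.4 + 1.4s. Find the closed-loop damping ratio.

ζ = 0.461

Forward path: (13.4 + 1.4s)·3.1/(s(s+1.6)). The closed-loop characteristic equation is s² + (1.6 + 3.1·1.4)s + 3.1·13.4 = 0.
That is s² + 5.94s + 41.54 = 0, so ω_n = 6.445 rad/s and ζ = 5.94/(2·6.445) = 0.4608.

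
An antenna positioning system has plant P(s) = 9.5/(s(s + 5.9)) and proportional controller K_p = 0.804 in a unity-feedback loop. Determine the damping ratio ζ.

ζ = 1.07

With unity feedback the closed-loop characteristic equation is s² + 5.9s + 0.804·9.5 = s² + 5.9s + 7.638 = 0.
So ω_n² = 7.638 ⇒ ω_n = 2.764 rad/s, and ζ = 5.9/(2ω_n) = 1.07.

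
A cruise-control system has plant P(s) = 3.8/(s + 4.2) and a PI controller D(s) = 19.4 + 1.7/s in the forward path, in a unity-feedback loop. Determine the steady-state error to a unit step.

0

The open loop D(s)P(s) has a pole at the origin (type 1), so the static position error constant is infinite and e_ss = 1/(1+∞) = 0.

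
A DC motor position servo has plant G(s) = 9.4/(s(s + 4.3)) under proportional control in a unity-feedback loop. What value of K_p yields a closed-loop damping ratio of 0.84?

Closed-loop characteristic equation: s² + 4.3s + K_p·9.4 = 0.
So ω_n = √(9.4K_p) and 2ζω_n = 4.3, giving ζ = 4.3/(2√(9.4K_p)).
Setting ζ = 0.84: √(9.4K_p) = 4.3/(2·0.84) = 2.56, so K_p = 6.551/9.4 = 0.697.

K_p = 0.697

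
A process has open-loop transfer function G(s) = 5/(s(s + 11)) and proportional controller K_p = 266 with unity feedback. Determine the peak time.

From 1 + K_pG(s) = 0: s² + 11s + 1330 = 0 ⇒ ω_n = 36.47, ζ = 0.1508.
Damped frequency ω_d = ω_n√(1−ζ²) = 36.05 rad/s, so peak time T_p = π/ω_d = 0.0871 s.

T_p = 0.0871 s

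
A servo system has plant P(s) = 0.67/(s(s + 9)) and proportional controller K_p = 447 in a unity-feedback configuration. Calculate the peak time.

T_p = 0.188 s

Closed-loop characteristic equation: s² + 9s + 299.5 = 0, so ω_n = 17.31 rad/s and ζ = 9/(2·17.31) = 0.26.
Damped frequency ω_d = ω_n√(1−ζ²) = 16.71 rad/s, so peak time T_p = π/ω_d = 0.188 s.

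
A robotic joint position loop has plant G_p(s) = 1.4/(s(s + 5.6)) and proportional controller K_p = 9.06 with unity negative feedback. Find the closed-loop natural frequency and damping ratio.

ω_n = 3.56 rad/s, ζ = 0.786

The closed-loop denominator is s(s+5.6) + 9.06·1.4 = s² + 5.6s + 12.68.
So ω_n² = 12.68 ⇒ ω_n = 3.561 rad/s, and ζ = 5.6/(2ω_n) = 0.786.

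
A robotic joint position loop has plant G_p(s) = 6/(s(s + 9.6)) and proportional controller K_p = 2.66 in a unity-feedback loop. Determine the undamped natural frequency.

ω_n = 3.99 rad/s

With unity feedback the closed-loop characteristic equation is s² + 9.6s + 2.66·6 = s² + 9.6s + 15.96 = 0.
Matching s² + 2ζω_n s + ω_n²: ω_n = √15.96 = 3.995 rad/s and 2ζω_n = 9.6, so ζ = 9.6/(2·3.995) = 1.2.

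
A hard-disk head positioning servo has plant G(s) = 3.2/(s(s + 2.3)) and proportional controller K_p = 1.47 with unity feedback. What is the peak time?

The closed-loop denominator s² + 2.3s + 4.704 gives ω_n = √4.704 = 2.169 and ζ = 2.3/(2ω_n) = 0.5302.
Damped frequency ω_d = ω_n√(1−ζ²) = 1.839 rad/s, so peak time T_p = π/ω_d = 1.71 s.

T_p = 1.71 s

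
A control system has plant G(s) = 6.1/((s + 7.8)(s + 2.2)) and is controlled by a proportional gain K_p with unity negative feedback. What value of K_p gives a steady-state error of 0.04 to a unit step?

K_p = 67.5

For a type-0 loop with proportional control, e_ss = 1/(1 + K_p·G(0)).
G(0) = 0.3555. Require 1/(1 + K_p·0.3555) = 0.04, so 1 + 0.3555·K_p = 25.
K_p = (25 − 1)/0.3555 = 67.5.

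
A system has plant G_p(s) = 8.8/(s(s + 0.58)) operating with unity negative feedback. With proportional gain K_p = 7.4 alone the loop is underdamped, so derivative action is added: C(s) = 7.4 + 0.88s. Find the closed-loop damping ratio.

ζ = 0.516

Forward path: (7.4 + 0.88s)·8.8/(s(s+0.58)). The closed-loop characteristic equation is s² + (0.58 + 8.8·0.88)s + 8.8·7.4 = 0.
That is s² + 8.324s + 65.12 = 0, so ω_n = 8.07 rad/s and ζ = 8.324/(2·8.07) = 0.5158.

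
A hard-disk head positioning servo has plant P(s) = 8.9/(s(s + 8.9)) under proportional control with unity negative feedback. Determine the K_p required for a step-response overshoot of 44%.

From %OS = 100·exp(−πζ/√(1−ζ²)) = 44%, ζ = −ln(0.44)/√(π²+ln²(0.44)) = 0.2528.
Characteristic equation s² + 8.9s + 8.9K_p = 0 gives ζ = 8.9/(2√(8.9K_p)).
Setting ζ = 0.2528: √(8.9K_p) = 8.9/(2·0.2528) = 17.6, so K_p = 309.8/8.9 = 34.8.

K_p = 34.8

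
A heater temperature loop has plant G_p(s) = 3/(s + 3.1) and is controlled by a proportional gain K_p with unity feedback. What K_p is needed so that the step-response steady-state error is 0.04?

Steady-state error for a unit step on this type-0 loop is 1/(1 + K_p·G_p(0)).
G_p(0) = 0.9677. Require 1/(1 + K_p·0.9677) = 0.04, so 1 + 0.9677·K_p = 25.
K_p = (25 − 1)/0.9677 = 24.8.

K_p = 24.8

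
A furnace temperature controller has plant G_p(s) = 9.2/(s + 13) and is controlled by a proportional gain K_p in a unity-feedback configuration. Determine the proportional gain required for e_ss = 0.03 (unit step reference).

K_p = 45.7

The loop is type 0, so e_ss(step) = 1/(1 + K_pos) with K_pos = K_p·G_p(0).
G_p(0) = 0.7077. Require 1/(1 + K_p·0.7077) = 0.03, so 1 + 0.7077·K_p = 33.33.
K_p = (33.33 − 1)/0.7077 = 45.7.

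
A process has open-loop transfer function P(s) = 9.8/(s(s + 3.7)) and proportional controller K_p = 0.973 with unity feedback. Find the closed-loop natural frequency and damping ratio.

ω_n = 3.09 rad/s, ζ = 0.599

1 + K_p·P(s) = 0 gives s² + 3.7s + 9.535 = 0.
So ω_n² = 9.535 ⇒ ω_n = 3.088 rad/s, and ζ = 3.7/(2ω_n) = 0.599.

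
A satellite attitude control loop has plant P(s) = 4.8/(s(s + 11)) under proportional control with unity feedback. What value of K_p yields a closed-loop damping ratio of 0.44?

K_p = 32.6

Closed-loop characteristic equation: s² + 11s + K_p·4.8 = 0.
So ω_n = √(4.8K_p) and 2ζω_n = 11, giving ζ = 11/(2√(4.8K_p)).
Setting ζ = 0.44: √(4.8K_p) = 11/(2·0.44) = 12.5, so K_p = 156.2/4.8 = 32.6.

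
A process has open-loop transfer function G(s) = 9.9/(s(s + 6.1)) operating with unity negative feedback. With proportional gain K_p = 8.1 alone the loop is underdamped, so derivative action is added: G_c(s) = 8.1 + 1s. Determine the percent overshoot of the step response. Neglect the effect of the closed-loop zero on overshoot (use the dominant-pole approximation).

0.194%

Forward path: (8.1 + 1s)·9.9/(s(s+6.1)). The closed-loop characteristic equation is s² + (6.1 + 9.9·1)s + 9.9·8.1 = 0.
That is s² + 16s + 80.19 = 0, so ω_n = 8.955 rad/s and ζ = 16/(2·8.955) = 0.8934.
%OS = 100·exp(−πζ/√(1−ζ²)) = 0.194%.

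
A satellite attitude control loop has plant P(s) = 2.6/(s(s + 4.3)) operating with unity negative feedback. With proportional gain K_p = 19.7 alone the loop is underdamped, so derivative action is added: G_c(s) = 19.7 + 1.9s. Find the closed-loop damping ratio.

Forward path: (19.7 + 1.9s)·2.6/(s(s+4.3)). The closed-loop characteristic equation is s² + (4.3 + 2.6·1.9)s + 2.6·19.7 = 0.
That is s² + 9.24s + 51.22 = 0, so ω_n = 7.157 rad/s and ζ = 9.24/(2·7.157) = 0.6455.

ζ = 0.646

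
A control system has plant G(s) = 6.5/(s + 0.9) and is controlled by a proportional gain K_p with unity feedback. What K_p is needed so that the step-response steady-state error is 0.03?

For a type-0 loop with proportional control, e_ss = 1/(1 + K_p·G(0)).
G(0) = 7.222. Require 1/(1 + K_p·7.222) = 0.03, so 1 + 7.222·K_p = 33.33.
K_p = (33.33 − 1)/7.222 = 4.48.

K_p = 4.48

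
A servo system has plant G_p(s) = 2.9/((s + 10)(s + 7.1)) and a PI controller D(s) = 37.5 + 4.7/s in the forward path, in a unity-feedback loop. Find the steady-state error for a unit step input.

The open loop D(s)G_p(s) has a pole at the origin (type 1), so the static position error constant is infinite and e_ss = 1/(1+∞) = 0.

0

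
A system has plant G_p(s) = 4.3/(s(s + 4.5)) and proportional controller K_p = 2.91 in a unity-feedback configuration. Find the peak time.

Closed-loop characteristic equation: s² + 4.5s + 12.51 = 0, so ω_n = 3.537 rad/s and ζ = 4.5/(2·3.537) = 0.6361.
Damped frequency ω_d = ω_n√(1−ζ²) = 2.73 rad/s, so peak time T_p = π/ω_d = 1.15 s.

T_p = 1.15 s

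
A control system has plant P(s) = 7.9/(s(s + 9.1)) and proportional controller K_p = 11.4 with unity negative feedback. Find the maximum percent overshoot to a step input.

Closed-loop characteristic equation: s² + 9.1s + 90.06 = 0, so ω_n = 9.49 rad/s and ζ = 9.1/(2·9.49) = 0.4795.
%OS = 100·exp(−πζ/√(1−ζ²)) = 100·exp(−π·0.4795/√0.7701) = 18%.

18%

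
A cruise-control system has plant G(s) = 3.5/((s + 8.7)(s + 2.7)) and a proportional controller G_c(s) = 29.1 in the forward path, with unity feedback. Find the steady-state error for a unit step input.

The loop is type 0. Static position error constant K_pos = G_c(0)·G(0) = 29.1·0.149 = 4.336.
Steady-state error to a unit step: e_ss = 1/(1+K_pos) = 1/5.336 = 0.187.

0.187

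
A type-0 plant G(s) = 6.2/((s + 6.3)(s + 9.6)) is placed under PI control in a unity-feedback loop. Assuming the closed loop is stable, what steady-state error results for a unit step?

The PI controller's integrator makes the forward path type 1, so e_ss to a step is zero.

0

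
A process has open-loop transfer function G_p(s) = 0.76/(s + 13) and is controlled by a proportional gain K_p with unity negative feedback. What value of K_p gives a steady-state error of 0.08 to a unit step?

The loop is type 0, so e_ss(step) = 1/(1 + K_pos) with K_pos = K_p·G_p(0).
G_p(0) = 0.05846. Require 1/(1 + K_p·0.05846) = 0.08, so 1 + 0.05846·K_p = 12.5.
K_p = (12.5 − 1)/0.05846 = 197.

K_p = 197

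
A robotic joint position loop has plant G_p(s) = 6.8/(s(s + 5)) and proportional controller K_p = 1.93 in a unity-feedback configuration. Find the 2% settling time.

T_s ≈ 1.6 s

Closed-loop characteristic equation: s² + 5s + 13.12 = 0, so ω_n = 3.623 rad/s and ζ = 5/(2·3.623) = 0.6901.
2% settling time T_s ≈ 4/(ζω_n) = 4/2.5 = 1.6 s.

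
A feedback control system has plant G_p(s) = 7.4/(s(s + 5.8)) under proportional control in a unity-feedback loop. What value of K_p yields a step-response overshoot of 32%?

K_p = 9.78

From %OS = 100·exp(−πζ/√(1−ζ²)) = 32%, ζ = −ln(0.32)/√(π²+ln²(0.32)) = 0.341.
Characteristic equation s² + 5.8s + 7.4K_p = 0 gives ζ = 5.8/(2√(7.4K_p)).
Setting ζ = 0.341: √(7.4K_p) = 5.8/(2·0.341) = 8.505, so K_p = 72.34/7.4 = 9.78.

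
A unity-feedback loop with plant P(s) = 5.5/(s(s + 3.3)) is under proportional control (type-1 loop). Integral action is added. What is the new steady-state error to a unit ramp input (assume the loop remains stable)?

0

The integrator raises the loop to type 2, so K_v → ∞ and e_ss to a ramp is zero.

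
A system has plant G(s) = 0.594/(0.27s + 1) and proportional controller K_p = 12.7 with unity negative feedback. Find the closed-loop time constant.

Closed loop: T(s) = K_p·G/(1+K_p·G) = 7.544/(0.27s + 1 + 7.544), with pole at s = −(1 + 7.544)/0.27 = −31.64.
Closed-loop time constant τ = 1/31.64 = 0.0316 s.

τ = 0.0316 s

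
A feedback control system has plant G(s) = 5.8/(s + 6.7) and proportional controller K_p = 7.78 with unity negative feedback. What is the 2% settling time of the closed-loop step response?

Closed-loop transfer function: T(s) = K_p·G(s)/(1 + K_p·G(s)) = 45.12/(s + 6.7 + 45.12) = 45.12/(s + 51.82).
Time constant τ = 1/51.82 = 0.0193 s, so the 2% settling time is about 4τ = 0.0772 s.

T_s ≈ 0.0772 s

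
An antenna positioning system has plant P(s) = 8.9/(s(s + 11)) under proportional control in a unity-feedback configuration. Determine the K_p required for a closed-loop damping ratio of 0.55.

K_p = 11.2

Closed-loop characteristic equation: s² + 11s + K_p·8.9 = 0.
So ω_n = √(8.9K_p) and 2ζω_n = 11, giving ζ = 11/(2√(8.9K_p)).
Setting ζ = 0.55: √(8.9K_p) = 11/(2·0.55) = 10, so K_p = 100/8.9 = 11.2.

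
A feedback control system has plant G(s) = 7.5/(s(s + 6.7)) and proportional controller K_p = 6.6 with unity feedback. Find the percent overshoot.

From 1 + K_pG(s) = 0: s² + 6.7s + 49.5 = 0 ⇒ ω_n = 7.036, ζ = 0.4761.
%OS = 100·exp(−πζ/√(1−ζ²)) = 100·exp(−π·0.4761/√0.7733) = 18.2%.

18.2%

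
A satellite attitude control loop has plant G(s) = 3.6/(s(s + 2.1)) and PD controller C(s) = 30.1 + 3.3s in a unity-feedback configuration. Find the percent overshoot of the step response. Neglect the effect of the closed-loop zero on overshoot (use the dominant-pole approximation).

Forward path: (30.1 + 3.3s)·3.6/(s(s+2.1)). The closed-loop characteristic equation is s² + (2.1 + 3.6·3.3)s + 3.6·30.1 = 0.
That is s² + 13.98s + 108.4 = 0, so ω_n = 10.41 rad/s and ζ = 13.98/(2·10.41) = 0.6715.
%OS = 100·exp(−πζ/√(1−ζ²)) = 5.8%.

5.8%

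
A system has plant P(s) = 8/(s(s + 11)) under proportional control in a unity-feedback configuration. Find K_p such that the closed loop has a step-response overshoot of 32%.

From %OS = 100·exp(−πζ/√(1−ζ²)) = 32%, ζ = −ln(0.32)/√(π²+ln²(0.32)) = 0.341.
Characteristic equation s² + 11s + 8K_p = 0 gives ζ = 11/(2√(8K_p)).
Setting ζ = 0.341: √(8K_p) = 11/(2·0.341) = 16.13, so K_p = 260.2/8 = 32.5.

K_p = 32.5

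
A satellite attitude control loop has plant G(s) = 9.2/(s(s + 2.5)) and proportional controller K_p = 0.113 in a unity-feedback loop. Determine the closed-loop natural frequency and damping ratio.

ω_n = 1.02 rad/s, ζ = 1.23

1 + K_p·G(s) = 0 gives s² + 2.5s + 1.04 = 0.
So ω_n² = 1.04 ⇒ ω_n = 1.02 rad/s, and ζ = 2.5/(2ω_n) = 1.23.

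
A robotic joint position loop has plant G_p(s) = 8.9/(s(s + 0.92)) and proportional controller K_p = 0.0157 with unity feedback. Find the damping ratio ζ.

With unity feedback the closed-loop characteristic equation is s² + 0.92s + 0.0157·8.9 = s² + 0.92s + 0.1397 = 0.
Matching s² + 2ζω_n s + ω_n²: ω_n = √0.1397 = 0.3738 rad/s and 2ζω_n = 0.92, so ζ = 0.92/(2·0.3738) = 1.23.

ζ = 1.23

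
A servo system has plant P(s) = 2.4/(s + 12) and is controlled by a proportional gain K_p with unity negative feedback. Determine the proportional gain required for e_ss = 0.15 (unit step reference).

K_p = 28.3

The loop is type 0, so e_ss(step) = 1/(1 + K_pos) with K_pos = K_p·P(0).
P(0) = 0.2. Require 1/(1 + K_p·0.2) = 0.15, so 1 + 0.2·K_p = 6.667.
K_p = (6.667 − 1)/0.2 = 28.3.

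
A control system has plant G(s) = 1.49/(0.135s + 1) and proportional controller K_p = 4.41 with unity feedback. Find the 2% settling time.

T_s ≈ 0.0713 s

Closed loop: T(s) = K_p·G/(1+K_p·G) = 6.571/(0.135s + 1 + 6.571), with pole at s = −(1 + 6.571)/0.135 = −56.08.
τ = 1/56.08 = 0.01783 s, so 2% settling time ≈ 4τ = 0.0713 s.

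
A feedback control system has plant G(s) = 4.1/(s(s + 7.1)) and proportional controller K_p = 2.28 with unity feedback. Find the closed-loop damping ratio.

ζ = 1.16

1 + K_p·G(s) = 0 gives s² + 7.1s + 9.348 = 0.
Matching s² + 2ζω_n s + ω_n²: ω_n = √9.348 = 3.057 rad/s and 2ζω_n = 7.1, so ζ = 7.1/(2·3.057) = 1.16.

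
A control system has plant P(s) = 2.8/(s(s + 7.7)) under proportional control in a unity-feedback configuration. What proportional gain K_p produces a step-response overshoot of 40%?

From %OS = 100·exp(−πζ/√(1−ζ²)) = 40%, ζ = −ln(0.4)/√(π²+ln²(0.4)) = 0.28.
Characteristic equation s² + 7.7s + 2.8K_p = 0 gives ζ = 7.7/(2√(2.8K_p)).
Setting ζ = 0.28: √(2.8K_p) = 7.7/(2·0.28) = 13.75, so K_p = 189.1/2.8 = 67.5.

K_p = 67.5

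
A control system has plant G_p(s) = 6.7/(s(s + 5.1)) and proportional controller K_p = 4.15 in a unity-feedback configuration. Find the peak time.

The closed-loop denominator s² + 5.1s + 27.81 gives ω_n = √27.81 = 5.273 and ζ = 5.1/(2ω_n) = 0.4836.
Damped frequency ω_d = ω_n√(1−ζ²) = 4.615 rad/s, so peak time T_p = π/ω_d = 0.681 s.

T_p = 0.681 s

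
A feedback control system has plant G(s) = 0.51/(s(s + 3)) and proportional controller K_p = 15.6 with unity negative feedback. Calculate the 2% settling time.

From 1 + K_pG(s) = 0: s² + 3s + 7.956 = 0 ⇒ ω_n = 2.821, ζ = 0.5318.
2% settling time T_s ≈ 4/(ζω_n) = 4/1.5 = 2.67 s.

T_s ≈ 2.67 s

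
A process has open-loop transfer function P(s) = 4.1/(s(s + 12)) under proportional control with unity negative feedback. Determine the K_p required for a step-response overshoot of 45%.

From %OS = 100·exp(−πζ/√(1−ζ²)) = 45%, ζ = −ln(0.45)/√(π²+ln²(0.45)) = 0.2463.
Characteristic equation s² + 12s + 4.1K_p = 0 gives ζ = 12/(2√(4.1K_p)).
Setting ζ = 0.2463: √(4.1K_p) = 12/(2·0.2463) = 24.36, so K_p = 593.2/4.1 = 145.

K_p = 145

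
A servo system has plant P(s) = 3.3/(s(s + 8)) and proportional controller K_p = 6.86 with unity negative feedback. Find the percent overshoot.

Closed-loop characteristic equation: s² + 8s + 22.64 = 0, so ω_n = 4.758 rad/s and ζ = 8/(2·4.758) = 0.8407.
%OS = 100·exp(−πζ/√(1−ζ²)) = 100·exp(−π·0.8407/√0.2932) = 0.762%.

0.762%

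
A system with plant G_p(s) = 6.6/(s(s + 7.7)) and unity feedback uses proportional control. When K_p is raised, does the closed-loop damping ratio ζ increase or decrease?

decrease

ζ = 7.7/(2√(6.6K_p)); increasing K_p raises the denominator, so ζ falls.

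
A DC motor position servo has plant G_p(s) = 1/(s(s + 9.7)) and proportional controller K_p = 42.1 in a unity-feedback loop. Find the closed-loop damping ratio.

With unity feedback the closed-loop characteristic equation is s² + 9.7s + 42.1·1 = s² + 9.7s + 42.1 = 0.
Matching s² + 2ζω_n s + ω_n²: ω_n = √42.1 = 6.488 rad/s and 2ζω_n = 9.7, so ζ = 9.7/(2·6.488) = 0.747.

ζ = 0.747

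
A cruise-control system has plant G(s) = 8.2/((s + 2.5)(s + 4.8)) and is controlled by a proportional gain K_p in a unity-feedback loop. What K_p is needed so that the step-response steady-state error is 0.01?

The loop is type 0, so e_ss(step) = 1/(1 + K_pos) with K_pos = K_p·G(0).
G(0) = 0.6833. Require 1/(1 + K_p·0.6833) = 0.01, so 1 + 0.6833·K_p = 100.
K_p = (100 − 1)/0.6833 = 145.

K_p = 145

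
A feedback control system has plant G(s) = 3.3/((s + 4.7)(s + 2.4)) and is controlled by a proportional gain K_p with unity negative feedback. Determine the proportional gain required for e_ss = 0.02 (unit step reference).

K_p = 167

For a type-0 loop with proportional control, e_ss = 1/(1 + K_p·G(0)).
G(0) = 0.2926. Require 1/(1 + K_p·0.2926) = 0.02, so 1 + 0.2926·K_p = 50.
K_p = (50 − 1)/0.2926 = 167.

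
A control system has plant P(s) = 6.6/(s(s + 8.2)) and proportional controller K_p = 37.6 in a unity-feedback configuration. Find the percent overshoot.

42.9%

Closed-loop characteristic equation: s² + 8.2s + 248.2 = 0, so ω_n = 15.75 rad/s and ζ = 8.2/(2·15.75) = 0.2603.
%OS = 100·exp(−πζ/√(1−ζ²)) = 100·exp(−π·0.2603/√0.9323) = 42.9%.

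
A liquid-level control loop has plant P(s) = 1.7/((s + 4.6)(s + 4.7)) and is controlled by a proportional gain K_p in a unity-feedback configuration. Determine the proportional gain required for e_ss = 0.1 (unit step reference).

K_p = 114

Steady-state error for a unit step on this type-0 loop is 1/(1 + K_p·P(0)).
P(0) = 0.07863. Require 1/(1 + K_p·0.07863) = 0.1, so 1 + 0.07863·K_p = 10.
K_p = (10 − 1)/0.07863 = 114.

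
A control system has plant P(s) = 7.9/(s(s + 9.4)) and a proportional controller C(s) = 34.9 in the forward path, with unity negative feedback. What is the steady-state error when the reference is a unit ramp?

The loop has one pole at the origin (type 1). Velocity error constant K_v = lim_{s→0} s·C(s)P(s) = 34.9·7.9/9.4 = 29.33.
Steady-state error to a unit ramp: e_ss = 1/K_v = 0.0341.

0.0341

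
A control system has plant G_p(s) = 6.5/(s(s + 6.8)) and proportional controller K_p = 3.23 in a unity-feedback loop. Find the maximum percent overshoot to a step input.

Closed-loop characteristic equation: s² + 6.8s + 21 = 0, so ω_n = 4.582 rad/s and ζ = 6.8/(2·4.582) = 0.742.
%OS = 100·exp(−πζ/√(1−ζ²)) = 100·exp(−π·0.742/√0.4494) = 3.09%.

3.09%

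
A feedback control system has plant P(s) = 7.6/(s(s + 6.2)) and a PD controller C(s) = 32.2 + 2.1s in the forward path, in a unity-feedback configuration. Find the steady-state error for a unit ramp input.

0.0253

The loop has one pole at the origin (type 1). Velocity error constant K_v = lim_{s→0} s·C(s)P(s) = 32.2·7.6/6.2 = 39.47.
Steady-state error to a unit ramp: e_ss = 1/K_v = 0.0253.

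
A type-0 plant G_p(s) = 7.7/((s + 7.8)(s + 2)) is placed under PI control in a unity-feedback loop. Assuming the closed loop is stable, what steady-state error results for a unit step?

The PI controller's integrator makes the forward path type 1, so e_ss to a step is zero.

0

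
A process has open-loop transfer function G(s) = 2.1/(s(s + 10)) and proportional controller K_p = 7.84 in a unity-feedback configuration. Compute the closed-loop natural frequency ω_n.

With unity feedback the closed-loop characteristic equation is s² + 10s + 7.84·2.1 = s² + 10s + 16.46 = 0.
Matching s² + 2ζω_n s + ω_n²: ω_n = √16.46 = 4.058 rad/s and 2ζω_n = 10, so ζ = 10/(2·4.058) = 1.23.

ω_n = 4.06 rad/s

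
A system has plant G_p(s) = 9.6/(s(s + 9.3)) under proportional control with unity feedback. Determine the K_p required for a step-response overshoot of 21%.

K_p = 11.4

From %OS = 100·exp(−πζ/√(1−ζ²)) = 21%, ζ = −ln(0.21)/√(π²+ln²(0.21)) = 0.4449.
Characteristic equation s² + 9.3s + 9.6K_p = 0 gives ζ = 9.3/(2√(9.6K_p)).
Setting ζ = 0.4449: √(9.6K_p) = 9.3/(2·0.4449) = 10.45, so K_p = 109.2/9.6 = 11.4.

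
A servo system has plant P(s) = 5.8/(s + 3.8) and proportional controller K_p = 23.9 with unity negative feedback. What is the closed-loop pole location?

Closed-loop transfer function: T(s) = K_p·P(s)/(1 + K_p·P(s)) = 138.6/(s + 3.8 + 138.6) = 138.6/(s + 142.4).
The closed-loop pole is at s = −142.4.

s = -142.4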